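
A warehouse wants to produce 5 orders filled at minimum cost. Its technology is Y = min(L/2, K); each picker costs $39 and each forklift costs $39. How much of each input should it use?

L* = 10, K* = 5

With a fixed-proportions technology, the cost-minimizing bundle uses no slack in either input: L/2 = K = Y.
So L = 2·5 = 10 and K = 5.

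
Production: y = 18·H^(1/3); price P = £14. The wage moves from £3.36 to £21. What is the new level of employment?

From P·MP_H = w with MP_H = 6·H^(-2/3), the labor demand is H(w) = (84/w)^(3/2).
At w = 3.36: H = 125. At w = 21: H = 8.

H* = 8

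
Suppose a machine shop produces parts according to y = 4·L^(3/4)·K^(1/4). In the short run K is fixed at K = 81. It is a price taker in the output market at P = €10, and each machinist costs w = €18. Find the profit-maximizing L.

L* = 625

With K = 81, MP_L = (3/4)·4·L^(-1/4)·81^(1/4) = 9·L^(-1/4).
Profit maximization for a price taker requires P·MP_L = w: 10·9·L^(-1/4) = 18.
So L^(-1/4) = 0.2, which gives L = 625.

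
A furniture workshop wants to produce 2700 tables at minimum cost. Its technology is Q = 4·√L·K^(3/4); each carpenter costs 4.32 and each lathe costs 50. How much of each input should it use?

L* = 625, K* = 81

Cost minimization requires the marginal rate of technical substitution to equal the input-price ratio: MP_L/MP_K = w/r.
Here MP_L/MP_K = (1/2)·(K/L)/(3/4) = (2/3)·(K/L). Setting this equal to 4.32/50 = 0.0864 gives K = 0.1296L.
Substituting into Q = 2700: 4·L^(1/2)·(0.1296L)^(3/4) = 2700.
Solving, L = 625 and K = 81.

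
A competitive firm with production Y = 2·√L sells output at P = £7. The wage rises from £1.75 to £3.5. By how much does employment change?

From P·MP_L = w with MP_L = L^(-1/2), the labor demand is L(w) = (7/w)^(2).
At w = 1.75: L = 16. At w = 3.5: L = 4.
ΔL = 4 − 16 = -12.

ΔL = -12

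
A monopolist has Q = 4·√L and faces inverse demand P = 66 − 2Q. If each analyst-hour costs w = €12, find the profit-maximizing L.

Marginal revenue from the inverse demand is MR = 66 − 4Q.
The marginal product is MP_L = 2·L^(-1/2).
A monopolist hires until marginal revenue product equals the wage: MR·MP_L = w.
At L, Q = 4·√L. Substituting and solving: (66 − 16·√L)·2·L^(-1/2) = 12 gives L = 9.

L* = 9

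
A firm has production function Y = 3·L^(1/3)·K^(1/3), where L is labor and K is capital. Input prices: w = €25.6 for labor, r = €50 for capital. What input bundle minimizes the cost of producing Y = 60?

Cost minimization requires the marginal rate of technical substitution to equal the input-price ratio: MP_L/MP_K = w/r.
Here MP_L/MP_K = (1/3)·(K/L)/(1/3) = (K/L). Setting this equal to 25.6/50 = 0.512 gives K = 0.512L.
Substituting into Y = 60: 3·L^(1/3)·(0.512L)^(1/3) = 60.
Solving, L = 125 and K = 64.

L* = 125, K* = 64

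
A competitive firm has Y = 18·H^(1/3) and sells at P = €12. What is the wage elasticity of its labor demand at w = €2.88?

MP_H = (1/3)·18·H^(-2/3), so P·MP_H = w gives 72·H^(-2/3) = w.
Solving, H(w) = (72/w)^(3/2). This is a constant-elasticity form: H ∝ w^(−3/2), so ε = −3/2.

ε = -1.5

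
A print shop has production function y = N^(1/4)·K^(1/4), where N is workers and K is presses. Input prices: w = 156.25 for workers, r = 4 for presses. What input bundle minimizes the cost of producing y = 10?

Cost minimization requires the marginal rate of technical substitution to equal the input-price ratio: MP_N/MP_K = w/r.
Here MP_N/MP_K = (1/4)·(K/N)/(1/4) = (K/N). Setting this equal to 156.25/4 = 39.0625 gives K = 39.0625N.
Substituting into y = 10: N^(1/4)·(39.0625N)^(1/4) = 10.
Solving, N = 16 and K = 625.

N* = 16, K* = 625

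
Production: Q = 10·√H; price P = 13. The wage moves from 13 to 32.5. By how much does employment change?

From P·MP_H = w with MP_H = 5·H^(-1/2), the labor demand is H(w) = (65/w)^(2).
At w = 13: H = 25. At w = 32.5: H = 4.
ΔH = 4 − 25 = -21.

ΔH = -21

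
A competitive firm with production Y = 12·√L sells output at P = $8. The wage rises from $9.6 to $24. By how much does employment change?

From P·MP_L = w with MP_L = 6·L^(-1/2), the labor demand is L(w) = (48/w)^(2).
At w = 9.6: L = 25. At w = 24: L = 4.
ΔL = 4 − 25 = -21.

ΔL = -21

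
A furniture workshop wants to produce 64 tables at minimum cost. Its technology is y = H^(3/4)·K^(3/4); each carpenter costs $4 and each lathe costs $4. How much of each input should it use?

Cost minimization requires the marginal rate of technical substitution to equal the input-price ratio: MP_H/MP_K = w/r.
Here MP_H/MP_K = (3/4)·(K/H)/(3/4) = (K/H). Setting this equal to 4/4 = 1 gives K = H.
Substituting into y = 64: H^(3/4)·(H)^(3/4) = 64.
Solving, H = 16 and K = 16.

H* = 16, K* = 16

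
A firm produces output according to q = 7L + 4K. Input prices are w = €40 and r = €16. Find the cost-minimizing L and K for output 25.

L* = 0, K* = 6.25

The inputs are perfect substitutes, so the firm uses whichever has the lower cost per unit of output.
Cost per unit of output via L is w/7 = 40/7; via K it is r/4 = 4. K is cheaper.
Producing q = 25 with K alone: L = 0, K = 6.25.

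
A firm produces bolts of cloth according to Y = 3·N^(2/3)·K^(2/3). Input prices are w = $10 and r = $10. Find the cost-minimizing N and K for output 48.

Cost minimization requires the marginal rate of technical substitution to equal the input-price ratio: MP_N/MP_K = w/r.
Here MP_N/MP_K = (2/3)·(K/N)/(2/3) = (K/N). Setting this equal to 10/10 = 1 gives K = N.
Substituting into Y = 48: 3·N^(2/3)·(N)^(2/3) = 48.
Solving, N = 8 and K = 8.

N* = 8, K* = 8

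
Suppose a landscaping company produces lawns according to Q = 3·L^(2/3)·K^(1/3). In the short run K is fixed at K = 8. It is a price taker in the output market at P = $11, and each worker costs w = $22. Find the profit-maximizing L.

L* = 8

With K = 8, MP_L = (2/3)·3·L^(-1/3)·8^(1/3) = 4·L^(-1/3).
Profit maximization for a price taker requires P·MP_L = w: 11·4·L^(-1/3) = 22.
So L^(-1/3) = 0.5, which gives L = 8.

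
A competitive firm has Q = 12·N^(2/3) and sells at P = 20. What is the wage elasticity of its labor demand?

ε = -3

MP_N = (2/3)·12·N^(-1/3), so P·MP_N = w gives 160·N^(-1/3) = w.
Solving, N(w) = (160/w)^(3). This is a constant-elasticity form: N ∝ w^(−3), so ε = −3.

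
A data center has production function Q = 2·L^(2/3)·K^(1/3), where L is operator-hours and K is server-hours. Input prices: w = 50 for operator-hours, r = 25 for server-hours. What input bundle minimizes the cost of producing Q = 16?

Cost minimization requires the marginal rate of technical substitution to equal the input-price ratio: MP_L/MP_K = w/r.
Here MP_L/MP_K = (2/3)·(K/L)/(1/3) = 2·(K/L). Setting this equal to 50/25 = 2 gives K = L.
Substituting into Q = 16: 2·L^(2/3)·(L)^(1/3) = 16.
Solving, L = 8 and K = 8.

L* = 8, K* = 8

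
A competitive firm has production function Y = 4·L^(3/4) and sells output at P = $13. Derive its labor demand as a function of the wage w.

MP_L = (3/4)·4·L^(-1/4) = 3·L^(-1/4).
Setting P·MP_L = w: 39·L^(-1/4) = w.
Solving for L: L^(-1/4) = w/39, so L = (39/w)^(4).

L(w) = 2313441/w^(4)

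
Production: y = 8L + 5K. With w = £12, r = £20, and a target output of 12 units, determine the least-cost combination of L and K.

The inputs are perfect substitutes, so the firm uses whichever has the lower cost per unit of output.
Cost per unit of output via L is w/8 = 1.5; via K it is r/5 = 4. L is cheaper.
Producing y = 12 with L alone: L = 1.5, K = 0.

L* = 1.5, K* = 0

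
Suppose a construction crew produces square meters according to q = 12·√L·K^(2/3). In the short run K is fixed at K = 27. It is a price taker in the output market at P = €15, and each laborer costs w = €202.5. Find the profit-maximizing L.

With K = 27, MP_L = (1/2)·12·L^(-1/2)·27^(2/3) = 54·L^(-1/2).
Profit maximization for a price taker requires P·MP_L = w: 15·54·L^(-1/2) = 202.5.
So L^(-1/2) = 0.25, which gives L = 16.

L* = 16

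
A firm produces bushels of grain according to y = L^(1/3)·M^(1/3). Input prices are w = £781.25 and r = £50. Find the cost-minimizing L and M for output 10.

L* = 8, M* = 125

Cost minimization requires the marginal rate of technical substitution to equal the input-price ratio: MP_L/MP_M = w/r.
Here MP_L/MP_M = (1/3)·(M/L)/(1/3) = (M/L). Setting this equal to 781.25/50 = 15.625 gives M = 15.625L.
Substituting into y = 10: L^(1/3)·(15.625L)^(1/3) = 10.
Solving, L = 8 and M = 125.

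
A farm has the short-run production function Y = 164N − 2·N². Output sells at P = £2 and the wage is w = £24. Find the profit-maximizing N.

N* = 38

The marginal product of N is MP_N = 164 − 4N.
A price-taking firm hires until the value of the marginal product equals the wage: P·MP_N = w, so 2·(164 − 4N) = 24.
Then 164 − 4N = 12, giving N = 38.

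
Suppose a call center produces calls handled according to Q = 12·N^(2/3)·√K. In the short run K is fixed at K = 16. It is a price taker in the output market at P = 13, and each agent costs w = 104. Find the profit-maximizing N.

N* = 64

With K = 16, MP_N = (2/3)·12·N^(-1/3)·16^(1/2) = 32·N^(-1/3).
Profit maximization for a price taker requires P·MP_N = w: 13·32·N^(-1/3) = 104.
So N^(-1/3) = 0.25, which gives N = 64.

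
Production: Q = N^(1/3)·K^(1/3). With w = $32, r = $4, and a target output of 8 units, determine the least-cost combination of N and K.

N* = 8, K* = 64

Cost minimization requires the marginal rate of technical substitution to equal the input-price ratio: MP_N/MP_K = w/r.
Here MP_N/MP_K = (1/3)·(K/N)/(1/3) = (K/N). Setting this equal to 32/4 = 8 gives K = 8N.
Substituting into Q = 8: N^(1/3)·(8N)^(1/3) = 8.
Solving, N = 8 and K = 64.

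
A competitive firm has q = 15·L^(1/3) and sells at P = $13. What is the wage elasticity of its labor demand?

ε = -1.5

MP_L = (1/3)·15·L^(-2/3), so P·MP_L = w gives 65·L^(-2/3) = w.
Solving, L(w) = (65/w)^(3/2). This is a constant-elasticity form: L ∝ w^(−3/2), so ε = −3/2.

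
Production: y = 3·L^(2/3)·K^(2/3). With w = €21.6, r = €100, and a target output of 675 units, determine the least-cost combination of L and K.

Cost minimization requires the marginal rate of technical substitution to equal the input-price ratio: MP_L/MP_K = w/r.
Here MP_L/MP_K = (2/3)·(K/L)/(2/3) = (K/L). Setting this equal to 21.6/100 = 0.216 gives K = 0.216L.
Substituting into y = 675: 3·L^(2/3)·(0.216L)^(2/3) = 675.
Solving, L = 125 and K = 27.

L* = 125, K* = 27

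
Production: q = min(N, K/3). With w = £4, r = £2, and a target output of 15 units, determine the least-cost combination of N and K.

N* = 15, K* = 45

With a fixed-proportions technology, the cost-minimizing bundle uses no slack in either input: N = K/3 = q.
So N = 15 and K = 3·15 = 45.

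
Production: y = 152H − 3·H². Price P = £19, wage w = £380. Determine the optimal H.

The marginal product of H is MP_H = 152 − 6H.
A price-taking firm hires until the value of the marginal product equals the wage: P·MP_H = w, so 19·(152 − 6H) = 380.
Then 152 − 6H = 20, giving H = 22.

H* = 22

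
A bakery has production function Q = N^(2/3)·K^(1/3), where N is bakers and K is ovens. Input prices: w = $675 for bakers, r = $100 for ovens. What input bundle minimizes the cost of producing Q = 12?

N* = 8, K* = 27

Cost minimization requires the marginal rate of technical substitution to equal the input-price ratio: MP_N/MP_K = w/r.
Here MP_N/MP_K = (2/3)·(K/N)/(1/3) = 2·(K/N). Setting this equal to 675/100 = 6.75 gives K = 3.375N.
Substituting into Q = 12: N^(2/3)·(3.375N)^(1/3) = 12.
Solving, N = 8 and K = 27.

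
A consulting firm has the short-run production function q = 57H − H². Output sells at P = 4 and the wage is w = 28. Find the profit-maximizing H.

The marginal product of H is MP_H = 57 − 2H.
A price-taking firm hires until the value of the marginal product equals the wage: P·MP_H = w, so 4·(57 − 2H) = 28.
Then 57 − 2H = 7, giving H = 25.

H* = 25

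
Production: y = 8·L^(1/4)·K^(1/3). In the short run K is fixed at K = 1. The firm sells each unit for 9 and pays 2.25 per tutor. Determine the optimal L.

L* = 16

With K = 1, MP_L = (1/4)·8·L^(-3/4)·1^(1/3) = 2·L^(-3/4).
Profit maximization for a price taker requires P·MP_L = w: 9·2·L^(-3/4) = 2.25.
So L^(-3/4) = 0.125, which gives L = 16.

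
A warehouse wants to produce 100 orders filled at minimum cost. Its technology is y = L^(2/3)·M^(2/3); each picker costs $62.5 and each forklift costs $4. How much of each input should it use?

Cost minimization requires the marginal rate of technical substitution to equal the input-price ratio: MP_L/MP_M = w/r.
Here MP_L/MP_M = (2/3)·(M/L)/(2/3) = (M/L). Setting this equal to 62.5/4 = 15.625 gives M = 15.625L.
Substituting into y = 100: L^(2/3)·(15.625L)^(2/3) = 100.
Solving, L = 8 and M = 125.

L* = 8, M* = 125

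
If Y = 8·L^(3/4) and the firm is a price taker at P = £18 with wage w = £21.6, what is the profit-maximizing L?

MP_L = (3/4)·8·L^(-1/4) = 6·L^(-1/4).
Profit maximization for a price taker requires P·MP_L = w: 18·6·L^(-1/4) = 21.6.
So L^(-1/4) = 0.2, which gives L = 625.

L* = 625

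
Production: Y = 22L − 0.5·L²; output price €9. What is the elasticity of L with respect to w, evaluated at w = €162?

ε = -4.5

From P·MP_L = w with MP_L = 22 − L, labor demand is L(w) = 22 − w/9.
dL/dw = −1/(9) = -1/9.
At w = 162, L = 4, so ε = (dL/dw)·(w/L) = (-1/9)·(162/4) = -4.5.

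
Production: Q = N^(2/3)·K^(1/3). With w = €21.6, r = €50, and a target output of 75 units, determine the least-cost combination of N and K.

N* = 125, K* = 27

Cost minimization requires the marginal rate of technical substitution to equal the input-price ratio: MP_N/MP_K = w/r.
Here MP_N/MP_K = (2/3)·(K/N)/(1/3) = 2·(K/N). Setting this equal to 21.6/50 = 0.432 gives K = 0.216N.
Substituting into Q = 75: N^(2/3)·(0.216N)^(1/3) = 75.
Solving, N = 125 and K = 27.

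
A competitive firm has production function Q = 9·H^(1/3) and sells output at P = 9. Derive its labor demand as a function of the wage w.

H(w) = (27/w)^(3/2)

MP_H = (1/3)·9·H^(-2/3) = 3·H^(-2/3).
Setting P·MP_H = w: 27·H^(-2/3) = w.
Solving for H: H^(-2/3) = w/27, so H = (27/w)^(3/2).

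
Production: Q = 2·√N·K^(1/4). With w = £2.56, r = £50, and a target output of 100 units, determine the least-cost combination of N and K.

Cost minimization requires the marginal rate of technical substitution to equal the input-price ratio: MP_N/MP_K = w/r.
Here MP_N/MP_K = (1/2)·(K/N)/(1/4) = 2·(K/N). Setting this equal to 2.56/50 = 0.0512 gives K = 0.0256N.
Substituting into Q = 100: 2·N^(1/2)·(0.0256N)^(1/4) = 100.
Solving, N = 625 and K = 16.

N* = 625, K* = 16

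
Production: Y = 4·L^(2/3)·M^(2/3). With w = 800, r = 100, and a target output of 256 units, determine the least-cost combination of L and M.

Cost minimization requires the marginal rate of technical substitution to equal the input-price ratio: MP_L/MP_M = w/r.
Here MP_L/MP_M = (2/3)·(M/L)/(2/3) = (M/L). Setting this equal to 800/100 = 8 gives M = 8L.
Substituting into Y = 256: 4·L^(2/3)·(8L)^(2/3) = 256.
Solving, L = 8 and M = 64.

L* = 8, M* = 64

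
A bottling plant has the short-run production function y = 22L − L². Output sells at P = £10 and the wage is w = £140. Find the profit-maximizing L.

L* = 4

The marginal product of L is MP_L = 22 − 2L.
A price-taking firm hires until the value of the marginal product equals the wage: P·MP_L = w, so 10·(22 − 2L) = 140.
Then 22 − 2L = 14, giving L = 4.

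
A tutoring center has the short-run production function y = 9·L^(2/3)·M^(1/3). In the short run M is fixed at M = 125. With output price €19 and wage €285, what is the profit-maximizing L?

L* = 8

With M = 125, MP_L = (2/3)·9·L^(-1/3)·125^(1/3) = 30·L^(-1/3).
Profit maximization for a price taker requires P·MP_L = w: 19·30·L^(-1/3) = 285.
So L^(-1/3) = 0.5, which gives L = 8.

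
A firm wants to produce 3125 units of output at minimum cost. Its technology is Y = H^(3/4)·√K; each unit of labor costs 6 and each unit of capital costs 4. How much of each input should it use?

Cost minimization requires the marginal rate of technical substitution to equal the input-price ratio: MP_H/MP_K = w/r.
Here MP_H/MP_K = (3/4)·(K/H)/(1/2) = 1.5·(K/H). Setting this equal to 6/4 = 1.5 gives K = H.
Substituting into Y = 3125: H^(3/4)·(H)^(1/2) = 3125.
Solving, H = 625 and K = 625.

H* = 625, K* = 625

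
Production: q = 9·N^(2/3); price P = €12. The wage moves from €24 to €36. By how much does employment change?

ΔN = -19

From P·MP_N = w with MP_N = 6·N^(-1/3), the labor demand is N(w) = (72/w)^(3).
At w = 24: N = 27. At w = 36: N = 8.
ΔN = 8 − 27 = -19.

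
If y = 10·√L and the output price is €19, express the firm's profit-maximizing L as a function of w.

MP_L = (1/2)·10·L^(-1/2) = 5·L^(-1/2).
Setting P·MP_L = w: 95·L^(-1/2) = w.
Solving for L: L^(-1/2) = w/95, so L = (95/w)^(2).

L(w) = 9025/w²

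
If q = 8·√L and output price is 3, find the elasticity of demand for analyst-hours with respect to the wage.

ε = -2

MP_L = (1/2)·8·L^(-1/2), so P·MP_L = w gives 12·L^(-1/2) = w.
Solving, L(w) = (12/w)^(2). This is a constant-elasticity form: L ∝ w^(−2), so ε = −2.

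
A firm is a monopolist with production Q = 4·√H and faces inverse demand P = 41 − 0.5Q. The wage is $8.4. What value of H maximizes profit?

H* = 25

Marginal revenue from the inverse demand is MR = 41 − Q.
The marginal product is MP_H = 2·H^(-1/2).
A monopolist hires until marginal revenue product equals the wage: MR·MP_H = w.
At H, Q = 4·√H. Substituting and solving: (41 − 4·√H)·2·H^(-1/2) = 8.4 gives H = 25.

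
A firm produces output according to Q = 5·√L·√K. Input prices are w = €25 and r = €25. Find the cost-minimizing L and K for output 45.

Cost minimization requires the marginal rate of technical substitution to equal the input-price ratio: MP_L/MP_K = w/r.
Here MP_L/MP_K = (1/2)·(K/L)/(1/2) = (K/L). Setting this equal to 25/25 = 1 gives K = L.
Substituting into Q = 45: 5·L^(1/2)·(L)^(1/2) = 45.
Solving, L = 9 and K = 9.

L* = 9, K* = 9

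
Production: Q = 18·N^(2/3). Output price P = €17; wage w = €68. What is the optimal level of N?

MP_N = (2/3)·18·N^(-1/3) = 12·N^(-1/3).
Profit maximization for a price taker requires P·MP_N = w: 17·12·N^(-1/3) = 68.
So N^(-1/3) = 1/3, which gives N = 27.

N* = 27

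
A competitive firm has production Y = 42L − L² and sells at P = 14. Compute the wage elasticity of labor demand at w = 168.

From P·MP_L = w with MP_L = 42 − 2L, labor demand is L(w) = (42 − w/14)/2.
dL/dw = −1/(28) = -1/28.
At w = 168, L = 15, so ε = (dL/dw)·(w/L) = (-1/28)·(168/15) = -0.4.

ε = -0.4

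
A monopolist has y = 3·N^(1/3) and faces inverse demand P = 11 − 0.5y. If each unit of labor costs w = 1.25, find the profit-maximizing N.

Marginal revenue from the inverse demand is MR = 11 − y.
The marginal product is MP_N = N^(-2/3).
A monopolist hires until marginal revenue product equals the wage: MR·MP_N = w.
At N, y = 3·N^(1/3). Substituting and solving: (11 − 3·N^(1/3))·N^(-2/3) = 1.25 gives N = 8.

N* = 8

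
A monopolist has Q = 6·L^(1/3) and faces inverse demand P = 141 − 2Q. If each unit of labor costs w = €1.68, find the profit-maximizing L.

L* = 125

Marginal revenue from the inverse demand is MR = 141 − 4Q.
The marginal product is MP_L = 2·L^(-2/3).
A monopolist hires until marginal revenue product equals the wage: MR·MP_L = w.
At L, Q = 6·L^(1/3). Substituting and solving: (141 − 24·L^(1/3))·2·L^(-2/3) = 1.68 gives L = 125.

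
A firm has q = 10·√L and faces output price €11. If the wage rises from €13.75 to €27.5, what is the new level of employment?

L* = 4

From P·MP_L = w with MP_L = 5·L^(-1/2), the labor demand is L(w) = (55/w)^(2).
At w = 13.75: L = 16. At w = 27.5: L = 4.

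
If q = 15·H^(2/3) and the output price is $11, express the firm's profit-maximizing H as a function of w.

MP_H = (2/3)·15·H^(-1/3) = 10·H^(-1/3).
Setting P·MP_H = w: 110·H^(-1/3) = w.
Solving for H: H^(-1/3) = w/110, so H = (110/w)^(3).

H(w) = 1331000/w³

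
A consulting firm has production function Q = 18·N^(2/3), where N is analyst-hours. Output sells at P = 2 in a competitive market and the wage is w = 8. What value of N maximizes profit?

N* = 27

MP_N = (2/3)·18·N^(-1/3) = 12·N^(-1/3).
Profit maximization for a price taker requires P·MP_N = w: 2·12·N^(-1/3) = 8.
So N^(-1/3) = 1/3, which gives N = 27.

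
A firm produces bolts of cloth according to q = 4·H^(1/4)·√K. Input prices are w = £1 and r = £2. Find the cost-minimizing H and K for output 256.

Cost minimization requires the marginal rate of technical substitution to equal the input-price ratio: MP_H/MP_K = w/r.
Here MP_H/MP_K = (1/4)·(K/H)/(1/2) = 0.5·(K/H). Setting this equal to 1/2 = 0.5 gives K = H.
Substituting into q = 256: 4·H^(1/4)·(H)^(1/2) = 256.
Solving, H = 256 and K = 256.

H* = 256, K* = 256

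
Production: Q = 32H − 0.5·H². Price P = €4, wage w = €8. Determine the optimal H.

The marginal product of H is MP_H = 32 − H.
A price-taking firm hires until the value of the marginal product equals the wage: P·MP_H = w, so 4·(32 − H) = 8.
Then 32 − H = 2, giving H = 30.

H* = 30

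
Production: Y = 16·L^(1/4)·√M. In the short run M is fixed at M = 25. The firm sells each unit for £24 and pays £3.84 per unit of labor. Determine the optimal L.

With M = 25, MP_L = (1/4)·16·L^(-3/4)·25^(1/2) = 20·L^(-3/4).
Profit maximization for a price taker requires P·MP_L = w: 24·20·L^(-3/4) = 3.84.
So L^(-3/4) = 0.008, which gives L = 625.

L* = 625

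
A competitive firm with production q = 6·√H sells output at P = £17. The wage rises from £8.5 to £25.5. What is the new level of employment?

H* = 4

From P·MP_H = w with MP_H = 3·H^(-1/2), the labor demand is H(w) = (51/w)^(2).
At w = 8.5: H = 36. At w = 25.5: H = 4.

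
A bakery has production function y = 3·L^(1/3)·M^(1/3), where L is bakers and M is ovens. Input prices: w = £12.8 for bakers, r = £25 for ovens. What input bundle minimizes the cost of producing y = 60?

L* = 125, M* = 64

Cost minimization requires the marginal rate of technical substitution to equal the input-price ratio: MP_L/MP_M = w/r.
Here MP_L/MP_M = (1/3)·(M/L)/(1/3) = (M/L). Setting this equal to 12.8/25 = 0.512 gives M = 0.512L.
Substituting into y = 60: 3·L^(1/3)·(0.512L)^(1/3) = 60.
Solving, L = 125 and M = 64.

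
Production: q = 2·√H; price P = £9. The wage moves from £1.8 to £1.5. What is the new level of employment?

H* = 36

From P·MP_H = w with MP_H = H^(-1/2), the labor demand is H(w) = (9/w)^(2).
At w = 1.8: H = 25. At w = 1.5: H = 36.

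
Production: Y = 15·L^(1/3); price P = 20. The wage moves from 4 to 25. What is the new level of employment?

L* = 8

From P·MP_L = w with MP_L = 5·L^(-2/3), the labor demand is L(w) = (100/w)^(3/2).
At w = 4: L = 125. At w = 25: L = 8.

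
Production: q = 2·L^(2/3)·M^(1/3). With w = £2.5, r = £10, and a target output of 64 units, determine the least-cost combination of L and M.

Cost minimization requires the marginal rate of technical substitution to equal the input-price ratio: MP_L/MP_M = w/r.
Here MP_L/MP_M = (2/3)·(M/L)/(1/3) = 2·(M/L). Setting this equal to 2.5/10 = 0.25 gives M = 0.125L.
Substituting into q = 64: 2·L^(2/3)·(0.125L)^(1/3) = 64.
Solving, L = 64 and M = 8.

L* = 64, M* = 8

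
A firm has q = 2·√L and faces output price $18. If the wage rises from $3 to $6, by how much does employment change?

From P·MP_L = w with MP_L = L^(-1/2), the labor demand is L(w) = (18/w)^(2).
At w = 3: L = 36. At w = 6: L = 9.
ΔL = 9 − 36 = -27.

ΔL = -27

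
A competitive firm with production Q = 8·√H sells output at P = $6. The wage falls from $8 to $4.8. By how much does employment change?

From P·MP_H = w with MP_H = 4·H^(-1/2), the labor demand is H(w) = (24/w)^(2).
At w = 8: H = 9. At w = 4.8: H = 25.
ΔH = 25 − 9 = 16.

ΔH = 16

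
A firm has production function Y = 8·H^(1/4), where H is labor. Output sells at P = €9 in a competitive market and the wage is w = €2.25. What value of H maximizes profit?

H* = 16

MP_H = (1/4)·8·H^(-3/4) = 2·H^(-3/4).
Profit maximization for a price taker requires P·MP_H = w: 9·2·H^(-3/4) = 2.25.
So H^(-3/4) = 0.125, which gives H = 16.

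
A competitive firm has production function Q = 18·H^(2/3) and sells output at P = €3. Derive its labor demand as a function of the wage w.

MP_H = (2/3)·18·H^(-1/3) = 12·H^(-1/3).
Setting P·MP_H = w: 36·H^(-1/3) = w.
Solving for H: H^(-1/3) = w/36, so H = (36/w)^(3).

H(w) = 46656/w³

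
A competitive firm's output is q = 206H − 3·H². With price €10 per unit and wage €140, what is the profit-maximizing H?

The marginal product of H is MP_H = 206 − 6H.
A price-taking firm hires until the value of the marginal product equals the wage: P·MP_H = w, so 10·(206 − 6H) = 140.
Then 206 − 6H = 14, giving H = 32.

H* = 32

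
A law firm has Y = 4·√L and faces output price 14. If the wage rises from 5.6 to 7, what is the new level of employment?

From P·MP_L = w with MP_L = 2·L^(-1/2), the labor demand is L(w) = (28/w)^(2).
At w = 5.6: L = 25. At w = 7: L = 16.

L* = 16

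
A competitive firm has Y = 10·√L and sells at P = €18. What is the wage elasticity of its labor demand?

ε = -2

MP_L = (1/2)·10·L^(-1/2), so P·MP_L = w gives 90·L^(-1/2) = w.
Solving, L(w) = (90/w)^(2). This is a constant-elasticity form: L ∝ w^(−2), so ε = −2.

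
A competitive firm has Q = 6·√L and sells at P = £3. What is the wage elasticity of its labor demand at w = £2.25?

MP_L = (1/2)·6·L^(-1/2), so P·MP_L = w gives 9·L^(-1/2) = w.
Solving, L(w) = (9/w)^(2). This is a constant-elasticity form: L ∝ w^(−2), so ε = −2.

ε = -2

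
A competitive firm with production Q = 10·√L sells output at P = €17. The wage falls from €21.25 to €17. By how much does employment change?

From P·MP_L = w with MP_L = 5·L^(-1/2), the labor demand is L(w) = (85/w)^(2).
At w = 21.25: L = 16. At w = 17: L = 25.
ΔL = 25 − 16 = 9.

ΔL = 9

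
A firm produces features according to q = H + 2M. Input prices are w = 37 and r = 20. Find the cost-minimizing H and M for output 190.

The inputs are perfect substitutes, so the firm uses whichever has the lower cost per unit of output.
Cost per unit of output via H is 37; via M it is 10. M is cheaper.
Producing q = 190 with M alone: H = 0, M = 95.

H* = 0, M* = 95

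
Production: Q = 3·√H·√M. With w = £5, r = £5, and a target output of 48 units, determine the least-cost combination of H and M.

H* = 16, M* = 16

Cost minimization requires the marginal rate of technical substitution to equal the input-price ratio: MP_H/MP_M = w/r.
Here MP_H/MP_M = (1/2)·(M/H)/(1/2) = (M/H). Setting this equal to 5/5 = 1 gives M = H.
Substituting into Q = 48: 3·H^(1/2)·(H)^(1/2) = 48.
Solving, H = 16 and M = 16.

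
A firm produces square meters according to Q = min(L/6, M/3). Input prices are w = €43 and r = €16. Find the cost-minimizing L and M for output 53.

With a fixed-proportions technology, the cost-minimizing bundle uses no slack in either input: L/6 = M/3 = Q.
So L = 6·53 = 318 and M = 3·53 = 159.

L* = 318, M* = 159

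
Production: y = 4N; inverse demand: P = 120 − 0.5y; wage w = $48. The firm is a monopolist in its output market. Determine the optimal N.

N* = 27

Marginal revenue from the inverse demand is MR = 120 − y.
The marginal product is MP_N = 4.
A monopolist hires until marginal revenue product equals the wage: MR·MP_N = w.
(120 − 4N)·4 = 48, so N = 27.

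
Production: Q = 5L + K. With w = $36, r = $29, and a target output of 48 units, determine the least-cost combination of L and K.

L* = 9.6, K* = 0

The inputs are perfect substitutes, so the firm uses whichever has the lower cost per unit of output.
Cost per unit of output via L is 7.2; via K it is 29. L is cheaper.
Producing Q = 48 with L alone: L = 9.6, K = 0.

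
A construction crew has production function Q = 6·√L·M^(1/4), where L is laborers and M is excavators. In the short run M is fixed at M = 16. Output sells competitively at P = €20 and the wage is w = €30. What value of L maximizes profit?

With M = 16, MP_L = (1/2)·6·L^(-1/2)·16^(1/4) = 6·L^(-1/2).
Profit maximization for a price taker requires P·MP_L = w: 20·6·L^(-1/2) = 30.
So L^(-1/2) = 0.25, which gives L = 16.

L* = 16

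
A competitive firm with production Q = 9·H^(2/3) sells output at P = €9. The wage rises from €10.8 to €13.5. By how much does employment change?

From P·MP_H = w with MP_H = 6·H^(-1/3), the labor demand is H(w) = (54/w)^(3).
At w = 10.8: H = 125. At w = 13.5: H = 64.
ΔH = 64 − 125 = -61.

ΔH = -61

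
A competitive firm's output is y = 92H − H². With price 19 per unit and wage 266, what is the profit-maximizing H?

H* = 39

The marginal product of H is MP_H = 92 − 2H.
A price-taking firm hires until the value of the marginal product equals the wage: P·MP_H = w, so 19·(92 − 2H) = 266.
Then 92 − 2H = 14, giving H = 39.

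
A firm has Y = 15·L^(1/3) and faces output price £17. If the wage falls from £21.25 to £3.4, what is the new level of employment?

L* = 125

From P·MP_L = w with MP_L = 5·L^(-2/3), the labor demand is L(w) = (85/w)^(3/2).
At w = 21.25: L = 8. At w = 3.4: L = 125.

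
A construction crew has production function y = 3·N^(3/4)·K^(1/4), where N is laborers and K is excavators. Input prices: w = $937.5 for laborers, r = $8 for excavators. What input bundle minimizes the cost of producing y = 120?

N* = 16, K* = 625

Cost minimization requires the marginal rate of technical substitution to equal the input-price ratio: MP_N/MP_K = w/r.
Here MP_N/MP_K = (3/4)·(K/N)/(1/4) = 3·(K/N). Setting this equal to 937.5/8 = 117.1875 gives K = 39.0625N.
Substituting into y = 120: 3·N^(3/4)·(39.0625N)^(1/4) = 120.
Solving, N = 16 and K = 625.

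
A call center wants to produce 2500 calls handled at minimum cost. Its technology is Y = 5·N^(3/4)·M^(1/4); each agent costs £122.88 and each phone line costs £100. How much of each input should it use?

N* = 625, M* = 256

Cost minimization requires the marginal rate of technical substitution to equal the input-price ratio: MP_N/MP_M = w/r.
Here MP_N/MP_M = (3/4)·(M/N)/(1/4) = 3·(M/N). Setting this equal to 122.88/100 = 1.2288 gives M = 0.4096N.
Substituting into Y = 2500: 5·N^(3/4)·(0.4096N)^(1/4) = 2500.
Solving, N = 625 and M = 256.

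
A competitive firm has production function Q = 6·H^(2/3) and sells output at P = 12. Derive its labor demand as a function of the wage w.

H(w) = 110592/w³

MP_H = (2/3)·6·H^(-1/3) = 4·H^(-1/3).
Setting P·MP_H = w: 48·H^(-1/3) = w.
Solving for H: H^(-1/3) = w/48, so H = (48/w)^(3).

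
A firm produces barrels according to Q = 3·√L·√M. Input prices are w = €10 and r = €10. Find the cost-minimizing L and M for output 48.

Cost minimization requires the marginal rate of technical substitution to equal the input-price ratio: MP_L/MP_M = w/r.
Here MP_L/MP_M = (1/2)·(M/L)/(1/2) = (M/L). Setting this equal to 10/10 = 1 gives M = L.
Substituting into Q = 48: 3·L^(1/2)·(L)^(1/2) = 48.
Solving, L = 16 and M = 16.

L* = 16, M* = 16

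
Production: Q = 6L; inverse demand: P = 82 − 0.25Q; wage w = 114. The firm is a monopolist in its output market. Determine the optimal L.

L* = 21

Marginal revenue from the inverse demand is MR = 82 − 0.5Q.
The marginal product is MP_L = 6.
A monopolist hires until marginal revenue product equals the wage: MR·MP_L = w.
(82 − 3L)·6 = 114, so L = 21.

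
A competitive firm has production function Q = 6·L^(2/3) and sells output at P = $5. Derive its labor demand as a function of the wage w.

L(w) = 8000/w³

MP_L = (2/3)·6·L^(-1/3) = 4·L^(-1/3).
Setting P·MP_L = w: 20·L^(-1/3) = w.
Solving for L: L^(-1/3) = w/20, so L = (20/w)^(3).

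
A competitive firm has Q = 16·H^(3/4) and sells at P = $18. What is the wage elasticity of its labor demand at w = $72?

ε = -4

MP_H = (3/4)·16·H^(-1/4), so P·MP_H = w gives 216·H^(-1/4) = w.
Solving, H(w) = (216/w)^(4). This is a constant-elasticity form: H ∝ w^(−4), so ε = −4.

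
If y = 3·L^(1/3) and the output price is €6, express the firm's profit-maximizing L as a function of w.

L(w) = (6/w)^(3/2)

MP_L = (1/3)·3·L^(-2/3) = L^(-2/3).
Setting P·MP_L = w: 6·L^(-2/3) = w.
Solving for L: L^(-2/3) = w/6, so L = (6/w)^(3/2).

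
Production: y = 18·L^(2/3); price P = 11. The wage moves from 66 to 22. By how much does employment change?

From P·MP_L = w with MP_L = 12·L^(-1/3), the labor demand is L(w) = (132/w)^(3).
At w = 66: L = 8. At w = 22: L = 216.
ΔL = 216 − 8 = 208.

ΔL = 208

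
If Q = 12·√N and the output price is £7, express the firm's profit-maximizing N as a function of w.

N(w) = 1764/w²

MP_N = (1/2)·12·N^(-1/2) = 6·N^(-1/2).
Setting P·MP_N = w: 42·N^(-1/2) = w.
Solving for N: N^(-1/2) = w/42, so N = (42/w)^(2).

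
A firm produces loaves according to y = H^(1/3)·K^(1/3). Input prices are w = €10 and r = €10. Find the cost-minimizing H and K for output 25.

H* = 125, K* = 125

Cost minimization requires the marginal rate of technical substitution to equal the input-price ratio: MP_H/MP_K = w/r.
Here MP_H/MP_K = (1/3)·(K/H)/(1/3) = (K/H). Setting this equal to 10/10 = 1 gives K = H.
Substituting into y = 25: H^(1/3)·(H)^(1/3) = 25.
Solving, H = 125 and K = 125.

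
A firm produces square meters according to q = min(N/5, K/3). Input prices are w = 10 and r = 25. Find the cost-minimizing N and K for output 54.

With a fixed-proportions technology, the cost-minimizing bundle uses no slack in either input: N/5 = K/3 = q.
So N = 5·54 = 270 and K = 3·54 = 162.

N* = 270, K* = 162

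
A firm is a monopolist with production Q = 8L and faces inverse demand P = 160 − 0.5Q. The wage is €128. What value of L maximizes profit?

Marginal revenue from the inverse demand is MR = 160 − Q.
The marginal product is MP_L = 8.
A monopolist hires until marginal revenue product equals the wage: MR·MP_L = w.
(160 − 8L)·8 = 128, so L = 18.

L* = 18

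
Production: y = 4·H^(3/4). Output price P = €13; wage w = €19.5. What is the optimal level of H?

H* = 16

MP_H = (3/4)·4·H^(-1/4) = 3·H^(-1/4).
Profit maximization for a price taker requires P·MP_H = w: 13·3·H^(-1/4) = 19.5.
So H^(-1/4) = 0.5, which gives H = 16.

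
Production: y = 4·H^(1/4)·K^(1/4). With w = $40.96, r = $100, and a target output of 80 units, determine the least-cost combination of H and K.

Cost minimization requires the marginal rate of technical substitution to equal the input-price ratio: MP_H/MP_K = w/r.
Here MP_H/MP_K = (1/4)·(K/H)/(1/4) = (K/H). Setting this equal to 40.96/100 = 0.4096 gives K = 0.4096H.
Substituting into y = 80: 4·H^(1/4)·(0.4096H)^(1/4) = 80.
Solving, H = 625 and K = 256.

H* = 625, K* = 256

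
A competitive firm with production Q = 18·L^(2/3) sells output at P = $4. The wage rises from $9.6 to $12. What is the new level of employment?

L* = 64

From P·MP_L = w with MP_L = 12·L^(-1/3), the labor demand is L(w) = (48/w)^(3).
At w = 9.6: L = 125. At w = 12: L = 64.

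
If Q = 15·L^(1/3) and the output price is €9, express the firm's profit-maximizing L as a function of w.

L(w) = (45/w)^(3/2)

MP_L = (1/3)·15·L^(-2/3) = 5·L^(-2/3).
Setting P·MP_L = w: 45·L^(-2/3) = w.
Solving for L: L^(-2/3) = w/45, so L = (45/w)^(3/2).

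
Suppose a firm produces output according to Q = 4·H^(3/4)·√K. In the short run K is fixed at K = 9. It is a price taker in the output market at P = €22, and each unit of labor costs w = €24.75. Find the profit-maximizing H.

With K = 9, MP_H = (3/4)·4·H^(-1/4)·9^(1/2) = 9·H^(-1/4).
Profit maximization for a price taker requires P·MP_H = w: 22·9·H^(-1/4) = 24.75.
So H^(-1/4) = 0.125, which gives H = 4096.

H* = 4096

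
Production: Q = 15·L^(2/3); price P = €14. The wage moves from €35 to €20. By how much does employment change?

From P·MP_L = w with MP_L = 10·L^(-1/3), the labor demand is L(w) = (140/w)^(3).
At w = 35: L = 64. At w = 20: L = 343.
ΔL = 343 − 64 = 279.

ΔL = 279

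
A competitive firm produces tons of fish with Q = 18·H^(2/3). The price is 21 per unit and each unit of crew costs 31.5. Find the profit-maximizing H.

H* = 512

MP_H = (2/3)·18·H^(-1/3) = 12·H^(-1/3).
Profit maximization for a price taker requires P·MP_H = w: 21·12·H^(-1/3) = 31.5.
So H^(-1/3) = 0.125, which gives H = 512.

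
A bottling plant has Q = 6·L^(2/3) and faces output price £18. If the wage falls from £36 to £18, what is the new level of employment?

From P·MP_L = w with MP_L = 4·L^(-1/3), the labor demand is L(w) = (72/w)^(3).
At w = 36: L = 8. At w = 18: L = 64.

L* = 64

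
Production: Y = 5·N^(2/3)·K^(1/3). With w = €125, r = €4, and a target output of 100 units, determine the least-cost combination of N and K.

N* = 8, K* = 125

Cost minimization requires the marginal rate of technical substitution to equal the input-price ratio: MP_N/MP_K = w/r.
Here MP_N/MP_K = (2/3)·(K/N)/(1/3) = 2·(K/N). Setting this equal to 125/4 = 31.25 gives K = 15.625N.
Substituting into Y = 100: 5·N^(2/3)·(15.625N)^(1/3) = 100.
Solving, N = 8 and K = 125.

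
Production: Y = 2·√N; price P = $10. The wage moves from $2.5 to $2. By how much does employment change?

From P·MP_N = w with MP_N = N^(-1/2), the labor demand is N(w) = (10/w)^(2).
At w = 2.5: N = 16. At w = 2: N = 25.
ΔN = 25 − 16 = 9.

ΔN = 9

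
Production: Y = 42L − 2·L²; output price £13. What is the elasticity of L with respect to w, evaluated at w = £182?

From P·MP_L = w with MP_L = 42 − 4L, labor demand is L(w) = (42 − w/13)/4.
dL/dw = −1/(52) = -1/52.
At w = 182, L = 7, so ε = (dL/dw)·(w/L) = (-1/52)·(182/7) = -0.5.

ε = -0.5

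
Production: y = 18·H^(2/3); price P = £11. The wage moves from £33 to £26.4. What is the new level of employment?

From P·MP_H = w with MP_H = 12·H^(-1/3), the labor demand is H(w) = (132/w)^(3).
At w = 33: H = 64. At w = 26.4: H = 125.

H* = 125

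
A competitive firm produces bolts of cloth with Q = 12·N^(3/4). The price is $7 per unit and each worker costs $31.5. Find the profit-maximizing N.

MP_N = (3/4)·12·N^(-1/4) = 9·N^(-1/4).
Profit maximization for a price taker requires P·MP_N = w: 7·9·N^(-1/4) = 31.5.
So N^(-1/4) = 0.5, which gives N = 16.

N* = 16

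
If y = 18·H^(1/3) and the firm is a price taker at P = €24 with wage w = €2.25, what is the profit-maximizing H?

MP_H = (1/3)·18·H^(-2/3) = 6·H^(-2/3).
Profit maximization for a price taker requires P·MP_H = w: 24·6·H^(-2/3) = 2.25.
So H^(-2/3) = 0.015625, which gives H = 512.

H* = 512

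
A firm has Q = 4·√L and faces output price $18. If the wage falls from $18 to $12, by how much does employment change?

From P·MP_L = w with MP_L = 2·L^(-1/2), the labor demand is L(w) = (36/w)^(2).
At w = 18: L = 4. At w = 12: L = 9.
ΔL = 9 − 4 = 5.

ΔL = 5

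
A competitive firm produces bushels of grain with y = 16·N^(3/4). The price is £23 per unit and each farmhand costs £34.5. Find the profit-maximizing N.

MP_N = (3/4)·16·N^(-1/4) = 12·N^(-1/4).
Profit maximization for a price taker requires P·MP_N = w: 23·12·N^(-1/4) = 34.5.
So N^(-1/4) = 0.125, which gives N = 4096.

N* = 4096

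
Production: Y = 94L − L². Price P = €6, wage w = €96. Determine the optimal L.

L* = 39

The marginal product of L is MP_L = 94 − 2L.
A price-taking firm hires until the value of the marginal product equals the wage: P·MP_L = w, so 6·(94 − 2L) = 96.
Then 94 − 2L = 16, giving L = 39.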